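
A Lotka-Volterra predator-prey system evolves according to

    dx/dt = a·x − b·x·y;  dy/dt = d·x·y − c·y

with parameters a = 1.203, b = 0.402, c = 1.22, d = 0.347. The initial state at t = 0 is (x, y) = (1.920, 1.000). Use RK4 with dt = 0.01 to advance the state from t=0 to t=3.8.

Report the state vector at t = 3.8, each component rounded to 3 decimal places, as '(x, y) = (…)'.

t=0.000: state=(1.920, 1.000)
step 1 (dt=0.01): k1=(1.538, -0.554), k2=(1.546, -0.550), k3=(1.546, -0.550), k4=(1.555, -0.545); state += dt/6·(k1+2k2+2k3+k4)
t=0.010: state=(1.935, 0.995)
t=0.020: state=(1.951, 0.989)
t=0.030: state=(1.967, 0.984)
continuing one RK4 step at a time; state shown every 20 steps (Δt=0.2):
t=0.200: state=(2.263, 0.905)
t=0.400: state=(2.683, 0.842)
t=0.600: state=(3.195, 0.808)
t=0.800: state=(3.809, 0.807)
t=1.000: state=(4.536, 0.844)
t=1.200: state=(5.374, 0.932)
t=1.400: state=(6.305, 1.095)
t=1.600: state=(7.269, 1.374)
t=1.800: state=(8.138, 1.839)
t=2.000: state=(8.683, 2.591)
t=2.200: state=(8.594, 3.713)
t=2.400: state=(7.668, 5.140)
t=2.600: state=(6.094, 6.507)
t=2.800: state=(4.422, 7.335)
t=3.000: state=(3.092, 7.440)
t=3.200: state=(2.196, 6.987)
t=3.400: state=(1.639, 6.243)
t=3.600: state=(1.305, 5.412)
t=3.800: state=(1.110, 4.608)

(x, y) = (1.110, 4.608)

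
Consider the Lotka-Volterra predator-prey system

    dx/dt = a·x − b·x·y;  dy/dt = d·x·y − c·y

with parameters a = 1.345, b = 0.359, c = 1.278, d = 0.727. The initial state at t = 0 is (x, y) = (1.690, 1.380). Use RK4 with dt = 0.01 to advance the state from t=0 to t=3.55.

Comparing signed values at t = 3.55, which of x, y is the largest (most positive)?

t=0.000: state=(1.690, 1.380)
step 1 (dt=0.01): k1=(1.436, -0.068), k2=(1.442, -0.061), k3=(1.442, -0.061), k4=(1.448, -0.054); state += dt/6·(k1+2k2+2k3+k4)
t=0.010: state=(1.704, 1.379)
t=0.020: state=(1.719, 1.379)
t=0.030: state=(1.734, 1.379)
continuing one RK4 step at a time; state shown every 20 steps (Δt=0.2):
t=0.200: state=(2.003, 1.397)
t=0.400: state=(2.364, 1.485)
t=0.600: state=(2.764, 1.669)
t=0.800: state=(3.175, 1.991)
t=1.000: state=(3.540, 2.516)
t=1.200: state=(3.764, 3.321)
t=1.400: state=(3.733, 4.452)
t=1.600: state=(3.382, 5.806)
t=1.800: state=(2.784, 7.054)
t=2.000: state=(2.129, 7.804)
t=2.200: state=(1.580, 7.900)
t=2.400: state=(1.188, 7.468)
t=2.600: state=(0.932, 6.737)
t=2.800: state=(0.775, 5.902)
t=3.000: state=(0.684, 5.079)
t=3.200: state=(0.639, 4.328)
t=3.400: state=(0.628, 3.674)
t=3.550: state=(0.638, 3.249)
compare at T: x=0.638, y=3.249

largest component: y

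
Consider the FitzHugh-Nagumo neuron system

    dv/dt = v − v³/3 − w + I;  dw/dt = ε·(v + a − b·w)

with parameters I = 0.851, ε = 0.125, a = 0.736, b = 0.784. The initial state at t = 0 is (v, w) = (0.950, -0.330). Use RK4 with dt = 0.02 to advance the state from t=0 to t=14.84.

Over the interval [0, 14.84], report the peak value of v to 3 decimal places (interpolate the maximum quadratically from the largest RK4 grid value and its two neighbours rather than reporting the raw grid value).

max v = 2.029

t=0.000: state=(0.950, -0.330)
step 1 (dt=0.02): k1=(1.845, 0.243), k2=(1.844, 0.245), k3=(1.844, 0.245), k4=(1.843, 0.247); state += dt/6·(k1+2k2+2k3+k4)
t=0.020: state=(0.987, -0.325)
t=0.040: state=(1.024, -0.320)
t=0.060: state=(1.060, -0.315)
continuing one RK4 step at a time; state shown every 25 steps (Δt=0.5):
t=0.500: state=(1.726, -0.185)
t=1.000: state=(2.003, -0.016)
t=1.500: state=(2.025, 0.153)
t=2.000: state=(1.988, 0.313)
t=2.500: state=(1.939, 0.463)
t=3.000: state=(1.887, 0.602)
t=3.500: state=(1.835, 0.732)
t=4.000: state=(1.782, 0.852)
t=4.500: state=(1.729, 0.963)
t=5.000: state=(1.676, 1.066)
t=5.500: state=(1.621, 1.160)
t=6.000: state=(1.566, 1.247)
t=6.500: state=(1.510, 1.326)
t=7.000: state=(1.453, 1.398)
t=7.500: state=(1.394, 1.463)
t=8.000: state=(1.332, 1.521)
t=8.500: state=(1.268, 1.572)
t=9.000: state=(1.199, 1.617)
t=9.500: state=(1.125, 1.656)
t=10.000: state=(1.044, 1.688)
t=10.500: state=(0.952, 1.713)
t=11.000: state=(0.844, 1.731)
t=11.500: state=(0.712, 1.740)
t=12.000: state=(0.540, 1.740)
t=12.500: state=(0.297, 1.728)
t=13.000: state=(-0.074, 1.698)
t=13.500: state=(-0.643, 1.641)
t=14.000: state=(-1.329, 1.546)
t=14.500: state=(-1.767, 1.421)
t=14.840: state=(-1.873, 1.329)
largest grid value and its neighbours: v(1.300)=2.02881, v(1.320)=2.02893, v(1.340)=2.02891
parabola through these three points peaks at t≈1.327 with v≈2.02894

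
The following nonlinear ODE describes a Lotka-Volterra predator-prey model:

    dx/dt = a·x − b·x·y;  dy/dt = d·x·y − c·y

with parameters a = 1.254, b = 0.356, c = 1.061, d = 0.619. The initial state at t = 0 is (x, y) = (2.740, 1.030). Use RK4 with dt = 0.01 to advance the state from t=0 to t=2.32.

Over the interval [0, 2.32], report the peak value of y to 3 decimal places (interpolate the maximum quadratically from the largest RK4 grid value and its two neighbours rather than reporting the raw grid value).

max y = 9.084

t=0.000: state=(2.740, 1.030)
step 1 (dt=0.01): k1=(2.431, 0.654), k2=(2.439, 0.664), k3=(2.439, 0.664), k4=(2.446, 0.674); state += dt/6·(k1+2k2+2k3+k4)
t=0.010: state=(2.764, 1.037)
t=0.020: state=(2.789, 1.043)
t=0.030: state=(2.814, 1.051)
continuing one RK4 step at a time; state shown every 10 steps (Δt=0.1):
t=0.100: state=(2.990, 1.106)
t=0.200: state=(3.253, 1.207)
t=0.300: state=(3.525, 1.338)
t=0.400: state=(3.799, 1.510)
t=0.500: state=(4.066, 1.732)
t=0.600: state=(4.312, 2.019)
t=0.700: state=(4.521, 2.388)
t=0.800: state=(4.670, 2.855)
t=0.900: state=(4.734, 3.437)
t=1.000: state=(4.691, 4.140)
t=1.100: state=(4.525, 4.956)
t=1.200: state=(4.232, 5.848)
t=1.300: state=(3.834, 6.754)
t=1.400: state=(3.365, 7.591)
t=1.500: state=(2.874, 8.282)
t=1.600: state=(2.404, 8.768)
t=1.700: state=(1.984, 9.029)
t=1.800: state=(1.628, 9.078)
t=1.900: state=(1.339, 8.946)
t=2.000: state=(1.109, 8.676)
t=2.100: state=(0.929, 8.309)
t=2.200: state=(0.789, 7.879)
t=2.300: state=(0.681, 7.414)
t=2.320: state=(0.663, 7.319)
largest grid value and its neighbours: y(1.760)=9.08222, y(1.770)=9.08397, y(1.780)=9.08379
parabola through these three points peaks at t≈1.774 with y≈9.08413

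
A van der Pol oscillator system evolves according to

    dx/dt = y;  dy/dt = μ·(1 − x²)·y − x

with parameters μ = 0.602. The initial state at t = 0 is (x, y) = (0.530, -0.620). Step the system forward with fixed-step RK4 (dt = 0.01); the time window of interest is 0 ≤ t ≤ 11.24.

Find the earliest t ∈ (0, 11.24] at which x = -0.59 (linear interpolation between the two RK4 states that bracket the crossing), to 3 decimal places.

t = 1.106

t=0.000: state=(0.530, -0.620)
step 1 (dt=0.01): k1=(-0.620, -0.798), k2=(-0.624, -0.798), k3=(-0.624, -0.798), k4=(-0.628, -0.798); state += dt/6·(k1+2k2+2k3+k4)
t=0.010: state=(0.524, -0.628)
t=0.020: state=(0.517, -0.636)
t=0.030: state=(0.511, -0.644)
continuing one RK4 step at a time; state shown every 50 steps (Δt=0.5):
t=0.500: state=(0.122, -1.007)
t=1.000: state=(-0.456, -1.258)
t=1.100: state=(-0.582, -1.261)
next step: t=1.110: state=(-0.595, -1.260) — x has crossed -0.59
linear interpolation between t=1.100 (-0.58246) and t=1.110 (-0.59506) → t≈1.106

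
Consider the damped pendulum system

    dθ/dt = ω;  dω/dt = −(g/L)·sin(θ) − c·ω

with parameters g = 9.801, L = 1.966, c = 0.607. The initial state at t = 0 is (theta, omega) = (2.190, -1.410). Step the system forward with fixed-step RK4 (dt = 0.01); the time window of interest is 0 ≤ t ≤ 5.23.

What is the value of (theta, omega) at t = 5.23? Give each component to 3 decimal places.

t=0.000: state=(2.190, -1.410)
step 1 (dt=0.01): k1=(-1.410, -3.204), k2=(-1.426, -3.214), k3=(-1.426, -3.215), k4=(-1.442, -3.225); state += dt/6·(k1+2k2+2k3+k4)
t=0.010: state=(2.176, -1.442)
t=0.020: state=(2.161, -1.475)
t=0.030: state=(2.146, -1.507)
continuing one RK4 step at a time; state shown every 20 steps (Δt=0.2):
t=0.200: state=(1.841, -2.089)
t=0.400: state=(1.353, -2.779)
t=0.600: state=(0.743, -3.263)
t=0.800: state=(0.081, -3.254)
t=1.000: state=(-0.519, -2.667)
t=1.200: state=(-0.961, -1.720)
t=1.400: state=(-1.202, -0.688)
t=1.600: state=(-1.241, 0.278)
t=1.800: state=(-1.099, 1.114)
t=2.000: state=(-0.808, 1.754)
t=2.200: state=(-0.418, 2.092)
t=2.400: state=(0.002, 2.040)
t=2.600: state=(0.374, 1.622)
t=2.800: state=(0.636, 0.973)
t=3.000: state=(0.758, 0.250)
t=3.200: state=(0.739, -0.425)
t=3.400: state=(0.597, -0.963)
t=3.600: state=(0.368, -1.290)
t=3.800: state=(0.099, -1.358)
t=4.000: state=(-0.158, -1.169)
t=4.200: state=(-0.356, -0.790)
t=4.400: state=(-0.468, -0.316)
t=4.600: state=(-0.483, 0.157)
t=4.800: state=(-0.410, 0.549)
t=5.000: state=(-0.273, 0.803)
t=5.200: state=(-0.101, 0.885)
t=5.230: state=(-0.074, 0.882)

(theta, omega) = (-0.074, 0.882)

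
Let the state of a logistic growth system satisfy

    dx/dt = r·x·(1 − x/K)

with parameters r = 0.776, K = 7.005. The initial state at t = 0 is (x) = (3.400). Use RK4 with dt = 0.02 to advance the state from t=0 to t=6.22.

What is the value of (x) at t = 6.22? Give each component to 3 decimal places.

t=0.000: state=(3.400)
step 1 (dt=0.02): k1=(1.358), k2=(1.358), k3=(1.358), k4=(1.358); state += dt/6·(k1+2k2+2k3+k4)
t=0.020: state=(3.427)
t=0.040: state=(3.454)
t=0.060: state=(3.482)
continuing one RK4 step at a time; state shown every 25 steps (Δt=0.5):
t=0.500: state=(4.074)
t=1.000: state=(4.708)
t=1.500: state=(5.263)
t=2.000: state=(5.720)
t=2.500: state=(6.079)
t=3.000: state=(6.349)
t=3.500: state=(6.546)
t=4.000: state=(6.687)
t=4.500: state=(6.786)
t=5.000: state=(6.855)
t=5.500: state=(6.902)
t=6.000: state=(6.935)
t=6.220: state=(6.946)

(x) = (6.946)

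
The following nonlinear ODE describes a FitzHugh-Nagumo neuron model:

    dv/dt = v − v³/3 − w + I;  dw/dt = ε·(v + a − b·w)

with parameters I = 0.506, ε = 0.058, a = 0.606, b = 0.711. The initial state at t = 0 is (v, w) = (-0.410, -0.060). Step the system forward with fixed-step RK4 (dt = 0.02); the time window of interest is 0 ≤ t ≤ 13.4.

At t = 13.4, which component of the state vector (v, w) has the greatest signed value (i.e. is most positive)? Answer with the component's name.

t=0.000: state=(-0.410, -0.060)
step 1 (dt=0.02): k1=(0.179, 0.014), k2=(0.180, 0.014), k3=(0.180, 0.014), k4=(0.182, 0.014); state += dt/6·(k1+2k2+2k3+k4)
t=0.020: state=(-0.406, -0.060)
t=0.040: state=(-0.403, -0.059)
t=0.060: state=(-0.399, -0.059)
continuing one RK4 step at a time; state shown every 25 steps (Δt=0.5):
t=0.500: state=(-0.301, -0.052)
t=1.000: state=(-0.134, -0.040)
t=1.500: state=(0.128, -0.022)
t=2.000: state=(0.537, 0.005)
t=2.500: state=(1.084, 0.046)
t=3.000: state=(1.558, 0.101)
t=3.500: state=(1.782, 0.164)
t=4.000: state=(1.841, 0.231)
t=4.500: state=(1.840, 0.296)
t=5.000: state=(1.821, 0.360)
t=5.500: state=(1.796, 0.422)
t=6.000: state=(1.770, 0.482)
t=6.500: state=(1.742, 0.540)
t=7.000: state=(1.715, 0.596)
t=7.500: state=(1.687, 0.650)
t=8.000: state=(1.658, 0.702)
t=8.500: state=(1.629, 0.752)
t=9.000: state=(1.600, 0.801)
t=9.500: state=(1.570, 0.847)
t=10.000: state=(1.539, 0.892)
t=10.500: state=(1.508, 0.935)
t=11.000: state=(1.475, 0.976)
t=11.500: state=(1.442, 1.015)
t=12.000: state=(1.408, 1.053)
t=12.500: state=(1.373, 1.089)
t=13.000: state=(1.336, 1.123)
t=13.400: state=(1.305, 1.149)
compare at T: v=1.305, w=1.149

largest component: v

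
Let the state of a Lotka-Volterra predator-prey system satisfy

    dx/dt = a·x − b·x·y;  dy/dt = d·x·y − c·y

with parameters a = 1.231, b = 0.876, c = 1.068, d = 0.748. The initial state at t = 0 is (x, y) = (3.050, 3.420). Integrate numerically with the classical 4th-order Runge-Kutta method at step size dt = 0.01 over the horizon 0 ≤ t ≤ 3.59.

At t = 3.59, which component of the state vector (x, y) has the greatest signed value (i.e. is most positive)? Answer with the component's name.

largest component: x

t=0.000: state=(3.050, 3.420)
step 1 (dt=0.01): k1=(-5.383, 4.150), k2=(-5.390, 4.106), k3=(-5.390, 4.105), k4=(-5.396, 4.060); state += dt/6·(k1+2k2+2k3+k4)
t=0.010: state=(2.996, 3.461)
t=0.020: state=(2.942, 3.501)
t=0.030: state=(2.888, 3.540)
continuing one RK4 step at a time; state shown every 20 steps (Δt=0.2):
t=0.200: state=(2.018, 4.028)
t=0.400: state=(1.254, 4.138)
t=0.600: state=(0.791, 3.882)
t=0.800: state=(0.532, 3.455)
t=1.000: state=(0.387, 2.986)
t=1.200: state=(0.305, 2.538)
t=1.400: state=(0.259, 2.138)
t=1.600: state=(0.235, 1.791)
t=1.800: state=(0.226, 1.497)
t=2.000: state=(0.227, 1.251)
t=2.200: state=(0.238, 1.046)
t=2.400: state=(0.257, 0.876)
t=2.600: state=(0.286, 0.737)
t=2.800: state=(0.325, 0.623)
t=3.000: state=(0.375, 0.530)
t=3.200: state=(0.441, 0.455)
t=3.400: state=(0.523, 0.395)
t=3.590: state=(0.621, 0.350)
compare at T: x=0.621, y=0.350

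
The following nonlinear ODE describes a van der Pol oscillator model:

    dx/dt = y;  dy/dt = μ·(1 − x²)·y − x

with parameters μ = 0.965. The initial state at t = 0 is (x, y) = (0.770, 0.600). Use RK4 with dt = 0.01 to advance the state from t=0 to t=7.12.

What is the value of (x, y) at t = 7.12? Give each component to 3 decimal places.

(x, y) = (1.749, -0.622)

t=0.000: state=(0.770, 0.600)
step 1 (dt=0.01): k1=(0.600, -0.534), k2=(0.597, -0.541), k3=(0.597, -0.541), k4=(0.595, -0.548); state += dt/6·(k1+2k2+2k3+k4)
t=0.010: state=(0.776, 0.595)
t=0.020: state=(0.782, 0.589)
t=0.030: state=(0.788, 0.583)
continuing one RK4 step at a time; state shown every 25 steps (Δt=0.25):
t=0.250: state=(0.900, 0.428)
t=0.500: state=(0.979, 0.201)
t=0.750: state=(0.999, -0.047)
t=1.000: state=(0.956, -0.295)
t=1.250: state=(0.852, -0.540)
t=1.500: state=(0.685, -0.799)
t=1.750: state=(0.449, -1.096)
t=2.000: state=(0.132, -1.448)
t=2.250: state=(-0.277, -1.819)
t=2.500: state=(-0.764, -2.023)
t=2.750: state=(-1.248, -1.755)
t=3.000: state=(-1.603, -1.039)
t=3.250: state=(-1.768, -0.319)
t=3.500: state=(-1.783, 0.159)
t=3.750: state=(-1.705, 0.442)
t=4.000: state=(-1.570, 0.633)
t=4.250: state=(-1.391, 0.798)
t=4.500: state=(-1.169, 0.981)
t=4.750: state=(-0.896, 1.221)
t=5.000: state=(-0.551, 1.560)
t=5.250: state=(-0.105, 2.020)
t=5.500: state=(0.462, 2.493)
t=5.750: state=(1.104, 2.516)
t=6.000: state=(1.645, 1.691)
t=6.250: state=(1.931, 0.631)
t=6.500: state=(1.995, -0.041)
t=6.750: state=(1.938, -0.377)
t=7.000: state=(1.820, -0.557)
t=7.120: state=(1.749, -0.622)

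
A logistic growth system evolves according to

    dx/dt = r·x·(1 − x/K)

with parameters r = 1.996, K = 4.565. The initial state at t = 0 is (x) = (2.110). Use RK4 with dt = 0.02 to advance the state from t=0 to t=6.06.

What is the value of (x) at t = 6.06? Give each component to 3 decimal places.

(x) = (4.565)

t=0.000: state=(2.110)
step 1 (dt=0.02): k1=(2.265), k2=(2.268), k3=(2.268), k4=(2.271); state += dt/6·(k1+2k2+2k3+k4)
t=0.020: state=(2.155)
t=0.040: state=(2.201)
t=0.060: state=(2.246)
continuing one RK4 step at a time; state shown every 10 steps (Δt=0.2):
t=0.200: state=(2.564)
t=0.400: state=(2.996)
t=0.600: state=(3.378)
t=0.800: state=(3.694)
t=1.000: state=(3.942)
t=1.200: state=(4.127)
t=1.400: state=(4.262)
t=1.600: state=(4.357)
t=1.800: state=(4.423)
t=2.000: state=(4.469)
t=2.200: state=(4.500)
t=2.400: state=(4.521)
t=2.600: state=(4.536)
t=2.800: state=(4.545)
t=3.000: state=(4.552)
t=3.200: state=(4.556)
t=3.400: state=(4.559)
t=3.600: state=(4.561)
t=3.800: state=(4.562)
t=4.000: state=(4.563)
t=4.200: state=(4.564)
t=4.400: state=(4.564)
t=4.600: state=(4.564)
t=4.800: state=(4.565)
t=5.000: state=(4.565)
t=5.200: state=(4.565)
t=5.400: state=(4.565)
t=5.600: state=(4.565)
t=5.800: state=(4.565)
t=6.000: state=(4.565)
t=6.060: state=(4.565)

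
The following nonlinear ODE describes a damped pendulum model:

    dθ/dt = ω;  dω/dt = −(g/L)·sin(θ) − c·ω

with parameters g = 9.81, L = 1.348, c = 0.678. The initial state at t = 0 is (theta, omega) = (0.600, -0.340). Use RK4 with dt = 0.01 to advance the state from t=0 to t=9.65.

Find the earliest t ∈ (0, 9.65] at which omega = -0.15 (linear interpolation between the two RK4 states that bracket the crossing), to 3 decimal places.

t = 1.060

t=0.000: state=(0.600, -0.340)
step 1 (dt=0.01): k1=(-0.340, -3.879), k2=(-0.359, -3.855), k3=(-0.359, -3.855), k4=(-0.379, -3.831); state += dt/6·(k1+2k2+2k3+k4)
t=0.010: state=(0.596, -0.379)
t=0.020: state=(0.592, -0.417)
t=0.030: state=(0.588, -0.454)
continuing one RK4 step at a time; state shown every 50 steps (Δt=0.5):
t=0.500: state=(0.088, -1.351)
t=1.000: state=(-0.389, -0.329)
t=1.060: state=(-0.404, -0.150)
next step: t=1.070: state=(-0.405, -0.121) — omega has crossed -0.15
linear interpolation between t=1.060 (-0.15028) and t=1.070 (-0.12072) → t≈1.060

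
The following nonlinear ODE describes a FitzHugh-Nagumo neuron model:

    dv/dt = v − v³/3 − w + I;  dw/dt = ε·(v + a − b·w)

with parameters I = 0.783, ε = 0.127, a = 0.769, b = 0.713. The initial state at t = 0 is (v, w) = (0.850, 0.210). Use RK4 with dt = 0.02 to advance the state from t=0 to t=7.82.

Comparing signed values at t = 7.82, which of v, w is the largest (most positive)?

largest component: w

t=0.000: state=(0.850, 0.210)
step 1 (dt=0.02): k1=(1.218, 0.187), k2=(1.220, 0.188), k3=(1.220, 0.188), k4=(1.221, 0.189); state += dt/6·(k1+2k2+2k3+k4)
t=0.020: state=(0.874, 0.214)
t=0.040: state=(0.899, 0.218)
t=0.060: state=(0.923, 0.221)
continuing one RK4 step at a time; state shown every 25 steps (Δt=0.5):
t=0.500: state=(1.417, 0.320)
t=1.000: state=(1.728, 0.453)
t=1.500: state=(1.808, 0.591)
t=2.000: state=(1.793, 0.724)
t=2.500: state=(1.749, 0.850)
t=3.000: state=(1.695, 0.967)
t=3.500: state=(1.637, 1.076)
t=4.000: state=(1.577, 1.175)
t=4.500: state=(1.514, 1.267)
t=5.000: state=(1.449, 1.351)
t=5.500: state=(1.381, 1.427)
t=6.000: state=(1.308, 1.495)
t=6.500: state=(1.230, 1.555)
t=7.000: state=(1.145, 1.608)
t=7.500: state=(1.049, 1.652)
t=7.820: state=(0.980, 1.677)
compare at T: v=0.980, w=1.677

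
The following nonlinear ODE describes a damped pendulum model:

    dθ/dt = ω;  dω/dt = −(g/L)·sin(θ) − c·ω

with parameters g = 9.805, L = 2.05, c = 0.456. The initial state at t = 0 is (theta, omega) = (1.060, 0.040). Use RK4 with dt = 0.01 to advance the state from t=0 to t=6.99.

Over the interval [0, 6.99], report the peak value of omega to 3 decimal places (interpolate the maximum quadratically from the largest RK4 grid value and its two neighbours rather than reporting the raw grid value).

max omega = 1.348

t=0.000: state=(1.060, 0.040)
step 1 (dt=0.01): k1=(0.040, -4.191), k2=(0.019, -4.182), k3=(0.019, -4.181), k4=(-0.002, -4.172); state += dt/6·(k1+2k2+2k3+k4)
t=0.010: state=(1.060, -0.002)
t=0.020: state=(1.060, -0.043)
t=0.030: state=(1.059, -0.085)
continuing one RK4 step at a time; state shown every 25 steps (Δt=0.25):
t=0.250: state=(0.945, -0.928)
t=0.500: state=(0.618, -1.629)
t=0.750: state=(0.168, -1.884)
t=1.000: state=(-0.279, -1.608)
t=1.250: state=(-0.603, -0.937)
t=1.500: state=(-0.735, -0.120)
t=1.750: state=(-0.668, 0.636)
t=2.000: state=(-0.436, 1.167)
t=2.250: state=(-0.114, 1.348)
t=2.500: state=(0.205, 1.143)
t=2.750: state=(0.434, 0.652)
t=3.000: state=(0.522, 0.049)
t=3.250: state=(0.463, -0.501)
t=3.500: state=(0.287, -0.866)
t=3.750: state=(0.052, -0.963)
t=4.000: state=(-0.172, -0.785)
t=4.250: state=(-0.324, -0.414)
t=4.500: state=(-0.373, 0.027)
t=4.750: state=(-0.315, 0.413)
t=5.000: state=(-0.179, 0.649)
t=5.250: state=(-0.008, 0.683)
t=5.500: state=(0.147, 0.526)
t=5.750: state=(0.244, 0.242)
t=6.000: state=(0.265, -0.076)
t=6.250: state=(0.211, -0.340)
t=6.500: state=(0.105, -0.483)
t=6.750: state=(-0.018, -0.479)
t=6.990: state=(-0.120, -0.350)
largest grid value and its neighbours: omega(2.230)=1.34771, omega(2.240)=1.34796, omega(2.250)=1.34756
parabola through these three points peaks at t≈2.239 with omega≈1.34796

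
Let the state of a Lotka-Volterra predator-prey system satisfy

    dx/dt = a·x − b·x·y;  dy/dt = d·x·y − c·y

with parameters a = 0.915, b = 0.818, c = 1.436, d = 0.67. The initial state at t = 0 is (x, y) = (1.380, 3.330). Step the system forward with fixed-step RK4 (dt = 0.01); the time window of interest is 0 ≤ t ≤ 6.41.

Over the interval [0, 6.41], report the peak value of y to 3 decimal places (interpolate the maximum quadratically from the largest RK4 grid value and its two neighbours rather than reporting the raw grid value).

max y = 3.549

t=0.000: state=(1.380, 3.330)
step 1 (dt=0.01): k1=(-2.496, -1.703), k2=(-2.464, -1.726), k3=(-2.464, -1.726), k4=(-2.433, -1.749); state += dt/6·(k1+2k2+2k3+k4)
t=0.010: state=(1.355, 3.313)
t=0.020: state=(1.331, 3.295)
t=0.030: state=(1.308, 3.277)
continuing one RK4 step at a time; state shown every 25 steps (Δt=0.25):
t=0.250: state=(0.924, 2.809)
t=0.500: state=(0.693, 2.241)
t=0.750: state=(0.581, 1.739)
t=1.000: state=(0.534, 1.333)
t=1.250: state=(0.529, 1.017)
t=1.500: state=(0.554, 0.777)
t=1.750: state=(0.606, 0.598)
t=2.000: state=(0.684, 0.465)
t=2.250: state=(0.789, 0.367)
t=2.500: state=(0.928, 0.296)
t=2.750: state=(1.104, 0.245)
t=3.000: state=(1.325, 0.209)
t=3.250: state=(1.599, 0.187)
t=3.500: state=(1.938, 0.175)
t=3.750: state=(2.351, 0.175)
t=4.000: state=(2.848, 0.189)
t=4.250: state=(3.434, 0.223)
t=4.500: state=(4.098, 0.292)
t=4.750: state=(4.793, 0.430)
t=5.000: state=(5.382, 0.706)
t=5.250: state=(5.574, 1.244)
t=5.500: state=(4.989, 2.131)
t=5.750: state=(3.662, 3.090)
t=6.000: state=(2.309, 3.542)
t=6.250: state=(1.421, 3.357)
t=6.410: state=(1.081, 3.047)
largest grid value and its neighbours: y(6.030)=3.54862, y(6.040)=3.54887, y(6.050)=3.54812
parabola through these three points peaks at t≈6.038 with y≈3.54890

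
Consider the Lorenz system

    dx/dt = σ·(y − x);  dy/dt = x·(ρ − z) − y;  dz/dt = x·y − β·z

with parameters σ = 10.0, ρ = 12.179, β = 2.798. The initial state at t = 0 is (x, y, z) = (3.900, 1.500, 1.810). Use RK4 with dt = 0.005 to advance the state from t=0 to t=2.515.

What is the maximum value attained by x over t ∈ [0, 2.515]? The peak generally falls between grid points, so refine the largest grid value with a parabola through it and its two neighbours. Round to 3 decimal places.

max x = 9.701

t=0.000: state=(3.900, 1.500, 1.810)
step 1 (dt=0.005): k1=(-24.000, 38.939, 0.786), k2=(-22.427, 38.212, 1.064), k3=(-22.484, 38.252, 1.061), k4=(-20.963, 37.562, 1.327); state += dt/6·(k1+2k2+2k3+k4)
t=0.005: state=(3.788, 1.691, 1.815)
t=0.010: state=(3.690, 1.876, 1.823)
t=0.015: state=(3.606, 2.055, 1.833)
continuing one RK4 step at a time; state shown every 20 steps (Δt=0.1):
t=0.100: state=(3.601, 4.713, 2.343)
t=0.200: state=(5.506, 8.050, 4.325)
t=0.300: state=(8.270, 10.884, 9.209)
t=0.400: state=(9.693, 9.447, 15.519)
t=0.500: state=(7.737, 4.566, 17.168)
t=0.600: state=(4.573, 1.851, 14.560)
t=0.700: state=(2.611, 1.374, 11.458)
t=0.800: state=(1.913, 1.655, 8.942)
t=0.900: state=(1.956, 2.260, 7.080)
t=1.000: state=(2.488, 3.251, 5.881)
t=1.100: state=(3.506, 4.797, 5.498)
t=1.200: state=(5.079, 6.911, 6.373)
t=1.300: state=(7.004, 8.854, 9.095)
t=1.400: state=(8.295, 8.771, 13.032)
t=1.500: state=(7.722, 6.203, 15.237)
t=1.600: state=(5.796, 3.775, 14.390)
t=1.700: state=(4.110, 2.854, 12.234)
t=1.800: state=(3.309, 2.929, 10.143)
t=1.900: state=(3.270, 3.538, 8.574)
t=2.000: state=(3.798, 4.571, 7.721)
t=2.100: state=(4.785, 5.962, 7.818)
t=2.200: state=(6.058, 7.347, 9.111)
t=2.300: state=(7.135, 7.866, 11.389)
t=2.400: state=(7.309, 6.892, 13.380)
t=2.500: state=(6.428, 5.222, 13.753)
t=2.515: state=(6.244, 5.000, 13.663)
largest grid value and its neighbours: x(0.390)=9.69814, x(0.395)=9.70054, x(0.400)=9.69316
parabola through these three points peaks at t≈0.394 with x≈9.70086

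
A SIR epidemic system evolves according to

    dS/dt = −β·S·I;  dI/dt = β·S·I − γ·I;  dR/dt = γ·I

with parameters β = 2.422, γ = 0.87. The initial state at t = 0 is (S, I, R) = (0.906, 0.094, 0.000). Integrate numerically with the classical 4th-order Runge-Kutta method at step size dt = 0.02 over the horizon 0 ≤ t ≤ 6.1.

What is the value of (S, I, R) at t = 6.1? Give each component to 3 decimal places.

(S, I, R) = (0.075, 0.030, 0.895)

t=0.000: state=(0.906, 0.094, 0.000)
step 1 (dt=0.02): k1=(-0.206, 0.124, 0.082), k2=(-0.209, 0.126, 0.083), k3=(-0.209, 0.126, 0.083), k4=(-0.211, 0.127, 0.084); state += dt/6·(k1+2k2+2k3+k4)
t=0.020: state=(0.902, 0.097, 0.002)
t=0.040: state=(0.898, 0.099, 0.003)
t=0.060: state=(0.893, 0.102, 0.005)
continuing one RK4 step at a time; state shown every 10 steps (Δt=0.2):
t=0.200: state=(0.860, 0.121, 0.019)
t=0.400: state=(0.805, 0.152, 0.042)
t=0.600: state=(0.742, 0.186, 0.072)
t=0.800: state=(0.672, 0.221, 0.107)
t=1.000: state=(0.599, 0.252, 0.149)
t=1.200: state=(0.527, 0.278, 0.195)
t=1.400: state=(0.458, 0.297, 0.245)
t=1.600: state=(0.396, 0.307, 0.298)
t=1.800: state=(0.341, 0.308, 0.351)
t=2.000: state=(0.294, 0.302, 0.404)
t=2.200: state=(0.255, 0.289, 0.456)
t=2.400: state=(0.222, 0.273, 0.505)
t=2.600: state=(0.196, 0.254, 0.551)
t=2.800: state=(0.174, 0.233, 0.593)
t=3.000: state=(0.156, 0.212, 0.632)
t=3.200: state=(0.142, 0.192, 0.667)
t=3.400: state=(0.130, 0.172, 0.699)
t=3.600: state=(0.120, 0.153, 0.727)
t=3.800: state=(0.112, 0.136, 0.752)
t=4.000: state=(0.105, 0.121, 0.774)
t=4.200: state=(0.099, 0.107, 0.794)
t=4.400: state=(0.095, 0.094, 0.812)
t=4.600: state=(0.091, 0.082, 0.827)
t=4.800: state=(0.087, 0.072, 0.840)
t=5.000: state=(0.085, 0.063, 0.852)
t=5.200: state=(0.082, 0.055, 0.862)
t=5.400: state=(0.080, 0.048, 0.871)
t=5.600: state=(0.078, 0.042, 0.879)
t=5.800: state=(0.077, 0.037, 0.886)
t=6.000: state=(0.076, 0.032, 0.892)
t=6.100: state=(0.075, 0.030, 0.895)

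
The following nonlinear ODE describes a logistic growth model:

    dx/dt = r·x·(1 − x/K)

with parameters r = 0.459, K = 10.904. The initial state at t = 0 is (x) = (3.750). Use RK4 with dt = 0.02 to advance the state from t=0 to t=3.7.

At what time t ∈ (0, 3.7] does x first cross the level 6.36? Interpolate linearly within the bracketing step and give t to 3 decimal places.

t = 2.140

t=0.000: state=(3.750)
step 1 (dt=0.02): k1=(1.129), k2=(1.131), k3=(1.131), k4=(1.133); state += dt/6·(k1+2k2+2k3+k4)
t=0.020: state=(3.773)
t=0.040: state=(3.795)
t=0.060: state=(3.818)
continuing one RK4 step at a time; state shown every 10 steps (Δt=0.2):
t=0.200: state=(3.979)
t=0.400: state=(4.214)
t=0.600: state=(4.453)
t=0.800: state=(4.697)
t=1.000: state=(4.944)
t=1.200: state=(5.193)
t=1.400: state=(5.443)
t=1.600: state=(5.693)
t=1.800: state=(5.942)
t=2.000: state=(6.189)
t=2.120: state=(6.336)
next step: t=2.140: state=(6.360) — x has crossed 6.36
linear interpolation between t=2.120 (6.33598) and t=2.140 (6.36033) → t≈2.140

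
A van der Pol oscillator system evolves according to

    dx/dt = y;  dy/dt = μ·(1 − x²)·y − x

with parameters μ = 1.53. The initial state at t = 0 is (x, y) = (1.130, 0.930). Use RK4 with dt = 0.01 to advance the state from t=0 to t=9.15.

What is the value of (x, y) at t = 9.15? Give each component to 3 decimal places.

t=0.000: state=(1.130, 0.930)
step 1 (dt=0.01): k1=(0.930, -1.524), k2=(0.922, -1.540), k3=(0.922, -1.540), k4=(0.915, -1.556); state += dt/6·(k1+2k2+2k3+k4)
t=0.010: state=(1.139, 0.915)
t=0.020: state=(1.148, 0.899)
t=0.030: state=(1.157, 0.883)
continuing one RK4 step at a time; state shown every 50 steps (Δt=0.5):
t=0.500: state=(1.377, 0.068)
t=1.000: state=(1.262, -0.473)
t=1.500: state=(0.919, -0.923)
t=2.000: state=(0.261, -1.857)
t=2.500: state=(-1.056, -3.094)
t=3.000: state=(-1.961, -0.415)
t=3.500: state=(-1.911, 0.356)
t=4.000: state=(-1.692, 0.505)
t=4.500: state=(-1.403, 0.663)
t=5.000: state=(-1.002, 0.989)
t=5.500: state=(-0.324, 1.881)
t=6.000: state=(1.024, 3.235)
t=6.500: state=(1.985, 0.445)
t=7.000: state=(1.940, -0.351)
t=7.500: state=(1.724, -0.493)
t=8.000: state=(1.444, -0.639)
t=8.500: state=(1.062, -0.931)
t=9.000: state=(0.436, -1.710)
t=9.150: state=(0.148, -2.155)

(x, y) = (0.148, -2.155)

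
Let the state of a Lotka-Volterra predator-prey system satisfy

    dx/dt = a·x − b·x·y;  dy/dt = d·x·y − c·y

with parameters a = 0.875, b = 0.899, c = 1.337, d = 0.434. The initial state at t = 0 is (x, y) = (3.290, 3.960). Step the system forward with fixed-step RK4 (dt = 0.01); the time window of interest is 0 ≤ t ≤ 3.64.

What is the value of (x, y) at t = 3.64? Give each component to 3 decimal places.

(x, y) = (1.339, 0.114)

t=0.000: state=(3.290, 3.960)
step 1 (dt=0.01): k1=(-8.834, 0.360), k2=(-8.720, 0.284), k3=(-8.721, 0.285), k4=(-8.608, 0.210); state += dt/6·(k1+2k2+2k3+k4)
t=0.010: state=(3.203, 3.963)
t=0.020: state=(3.118, 3.964)
t=0.030: state=(3.035, 3.964)
continuing one RK4 step at a time; state shown every 20 steps (Δt=0.2):
t=0.200: state=(1.941, 3.782)
t=0.400: state=(1.220, 3.309)
t=0.600: state=(0.842, 2.765)
t=0.800: state=(0.639, 2.254)
t=1.000: state=(0.529, 1.814)
t=1.200: state=(0.470, 1.450)
t=1.400: state=(0.444, 1.154)
t=1.600: state=(0.439, 0.918)
t=1.800: state=(0.451, 0.730)
t=2.000: state=(0.478, 0.582)
t=2.200: state=(0.518, 0.465)
t=2.400: state=(0.573, 0.373)
t=2.600: state=(0.643, 0.301)
t=2.800: state=(0.729, 0.244)
t=3.000: state=(0.835, 0.200)
t=3.200: state=(0.962, 0.166)
t=3.400: state=(1.115, 0.139)
t=3.600: state=(1.299, 0.118)
t=3.640: state=(1.339, 0.114)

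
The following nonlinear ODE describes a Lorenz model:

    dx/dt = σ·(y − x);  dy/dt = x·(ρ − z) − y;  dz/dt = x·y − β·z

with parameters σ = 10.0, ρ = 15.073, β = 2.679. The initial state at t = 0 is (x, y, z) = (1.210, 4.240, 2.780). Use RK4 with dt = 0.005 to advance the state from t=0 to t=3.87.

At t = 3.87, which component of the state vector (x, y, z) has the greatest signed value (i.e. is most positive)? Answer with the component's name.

t=0.000: state=(1.210, 4.240, 2.780)
step 1 (dt=0.005): k1=(30.300, 10.635, -2.317), k2=(29.808, 11.547, -1.946), k3=(29.843, 11.528, -1.951), k4=(29.384, 12.424, -1.580); state += dt/6·(k1+2k2+2k3+k4)
t=0.005: state=(1.359, 4.298, 2.770)
t=0.010: state=(1.504, 4.364, 2.764)
t=0.015: state=(1.645, 4.439, 2.762)
continuing one RK4 step at a time; state shown every 40 steps (Δt=0.2):
t=0.200: state=(7.420, 11.450, 7.281)
t=0.400: state=(10.187, 6.426, 22.462)
t=0.600: state=(2.182, 0.063, 15.016)
t=0.800: state=(0.623, 0.587, 8.827)
t=1.000: state=(1.135, 1.693, 5.310)
t=1.200: state=(3.417, 5.403, 4.327)
t=1.400: state=(9.447, 12.547, 12.673)
t=1.600: state=(7.481, 3.209, 20.575)
t=1.800: state=(1.911, 0.901, 12.900)
t=2.000: state=(1.646, 2.119, 7.895)
t=2.200: state=(3.799, 5.645, 6.217)
t=2.400: state=(8.947, 11.383, 13.130)
t=2.600: state=(7.466, 4.100, 19.624)
t=2.800: state=(2.750, 1.841, 13.114)
t=3.000: state=(2.803, 3.567, 8.694)
t=3.200: state=(5.769, 7.964, 8.959)
t=3.400: state=(9.212, 9.147, 17.293)
t=3.600: state=(5.365, 3.128, 16.764)
t=3.800: state=(3.233, 3.220, 11.502)
t=3.870: state=(3.418, 3.944, 10.287)
compare at T: x=3.418, y=3.944, z=10.287

largest component: z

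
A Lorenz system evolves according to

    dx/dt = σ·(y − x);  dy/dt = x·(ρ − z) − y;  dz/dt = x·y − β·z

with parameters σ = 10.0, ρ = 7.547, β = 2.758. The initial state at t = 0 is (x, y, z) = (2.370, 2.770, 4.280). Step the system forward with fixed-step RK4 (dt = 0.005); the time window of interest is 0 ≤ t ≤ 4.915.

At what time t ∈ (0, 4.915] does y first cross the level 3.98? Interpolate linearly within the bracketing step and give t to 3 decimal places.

t=0.000: state=(2.370, 2.770, 4.280)
step 1 (dt=0.005): k1=(4.000, 4.973, -5.239), k2=(4.024, 5.024, -5.146), k3=(4.025, 5.024, -5.146), k4=(4.050, 5.075, -5.053); state += dt/6·(k1+2k2+2k3+k4)
t=0.005: state=(2.390, 2.795, 4.254)
t=0.010: state=(2.411, 2.821, 4.229)
t=0.015: state=(2.431, 2.847, 4.206)
t=0.180: state=(3.305, 3.955, 3.974)
next step: t=0.185: state=(3.338, 3.995, 3.985) — y has crossed 3.98
linear interpolation between t=0.180 (3.95516) and t=0.185 (3.99453) → t≈0.183

t = 0.183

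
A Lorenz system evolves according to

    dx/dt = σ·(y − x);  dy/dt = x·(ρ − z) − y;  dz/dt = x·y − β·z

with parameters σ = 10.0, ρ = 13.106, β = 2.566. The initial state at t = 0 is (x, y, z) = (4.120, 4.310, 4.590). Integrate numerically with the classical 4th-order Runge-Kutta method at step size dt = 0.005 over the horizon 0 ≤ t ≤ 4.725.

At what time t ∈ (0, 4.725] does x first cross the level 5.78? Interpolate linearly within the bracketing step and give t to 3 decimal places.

t = 0.120

t=0.000: state=(4.120, 4.310, 4.590)
step 1 (dt=0.005): k1=(1.900, 30.776, 5.979), k2=(2.622, 30.678, 6.279), k3=(2.601, 30.690, 6.284), k4=(3.304, 30.603, 6.589); state += dt/6·(k1+2k2+2k3+k4)
t=0.005: state=(4.133, 4.463, 4.621)
t=0.010: state=(4.153, 4.616, 4.656)
t=0.015: state=(4.179, 4.768, 4.694)
t=0.115: state=(5.676, 7.831, 6.376)
next step: t=0.120: state=(5.785, 7.982, 6.520) — x has crossed 5.78
linear interpolation between t=0.115 (5.67573) and t=0.120 (5.78457) → t≈0.120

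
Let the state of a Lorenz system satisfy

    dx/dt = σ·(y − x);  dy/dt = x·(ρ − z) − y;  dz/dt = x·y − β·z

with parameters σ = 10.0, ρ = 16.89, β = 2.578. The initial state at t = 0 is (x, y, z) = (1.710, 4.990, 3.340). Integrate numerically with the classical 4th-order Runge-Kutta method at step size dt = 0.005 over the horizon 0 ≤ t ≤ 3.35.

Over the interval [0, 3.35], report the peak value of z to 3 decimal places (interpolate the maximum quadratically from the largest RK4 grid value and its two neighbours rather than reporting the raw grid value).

max z = 25.606

t=0.000: state=(1.710, 4.990, 3.340)
step 1 (dt=0.005): k1=(32.800, 18.181, -0.078), k2=(32.435, 19.246, 0.414), k3=(32.470, 19.229, 0.411), k4=(32.138, 20.280, 0.907); state += dt/6·(k1+2k2+2k3+k4)
t=0.005: state=(1.872, 5.086, 3.342)
t=0.010: state=(2.032, 5.193, 3.349)
t=0.015: state=(2.189, 5.309, 3.361)
continuing one RK4 step at a time; state shown every 40 steps (Δt=0.2):
t=0.200: state=(9.334, 14.075, 11.020)
t=0.400: state=(8.703, 2.760, 24.753)
t=0.600: state=(0.761, -0.708, 14.939)
t=0.800: state=(-0.442, -0.718, 8.927)
t=1.000: state=(-1.326, -2.099, 5.518)
t=1.200: state=(-4.586, -7.465, 5.442)
t=1.400: state=(-11.582, -12.986, 19.875)
t=1.600: state=(-4.786, -0.504, 20.424)
t=1.800: state=(-0.787, -0.328, 12.239)
t=2.000: state=(-0.831, -1.187, 7.389)
t=2.200: state=(-2.470, -3.984, 5.047)
t=2.400: state=(-8.160, -12.254, 10.070)
t=2.600: state=(-9.721, -5.291, 24.283)
t=2.800: state=(-1.946, -0.159, 15.866)
t=3.000: state=(-0.794, -0.901, 9.550)
t=3.200: state=(-1.785, -2.768, 6.048)
t=3.350: state=(-4.300, -6.877, 5.909)
largest grid value and its neighbours: z(0.355)=25.57668, z(0.360)=25.60455, z(0.365)=25.59762
parabola through these three points peaks at t≈0.362 with z≈25.60612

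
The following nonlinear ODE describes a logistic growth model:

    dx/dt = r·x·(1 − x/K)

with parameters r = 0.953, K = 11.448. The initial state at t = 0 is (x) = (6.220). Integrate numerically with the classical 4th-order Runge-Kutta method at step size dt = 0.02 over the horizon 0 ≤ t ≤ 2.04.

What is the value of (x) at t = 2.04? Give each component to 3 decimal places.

(x) = (10.219)

t=0.000: state=(6.220)
step 1 (dt=0.02): k1=(2.707), k2=(2.705), k3=(2.705), k4=(2.702); state += dt/6·(k1+2k2+2k3+k4)
t=0.020: state=(6.274)
t=0.040: state=(6.328)
t=0.060: state=(6.382)
continuing one RK4 step at a time; state shown every 5 steps (Δt=0.1):
t=0.100: state=(6.489)
t=0.200: state=(6.755)
t=0.300: state=(7.017)
t=0.400: state=(7.273)
t=0.500: state=(7.522)
t=0.600: state=(7.764)
t=0.700: state=(7.998)
t=0.800: state=(8.223)
t=0.900: state=(8.439)
t=1.000: state=(8.646)
t=1.100: state=(8.843)
t=1.200: state=(9.029)
t=1.300: state=(9.206)
t=1.400: state=(9.373)
t=1.500: state=(9.530)
t=1.600: state=(9.677)
t=1.700: state=(9.815)
t=1.800: state=(9.944)
t=1.900: state=(10.065)
t=2.000: state=(10.176)
t=2.040: state=(10.219)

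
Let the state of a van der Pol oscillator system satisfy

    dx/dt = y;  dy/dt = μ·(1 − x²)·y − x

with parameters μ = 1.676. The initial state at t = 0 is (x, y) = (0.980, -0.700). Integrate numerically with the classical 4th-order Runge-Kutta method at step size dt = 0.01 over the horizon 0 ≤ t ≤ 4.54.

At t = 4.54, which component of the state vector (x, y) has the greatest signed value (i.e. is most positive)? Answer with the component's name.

largest component: y

t=0.000: state=(0.980, -0.700)
step 1 (dt=0.01): k1=(-0.700, -1.026), k2=(-0.705, -1.031), k3=(-0.705, -1.031), k4=(-0.710, -1.036); state += dt/6·(k1+2k2+2k3+k4)
t=0.010: state=(0.973, -0.710)
t=0.020: state=(0.966, -0.721)
t=0.030: state=(0.959, -0.731)
continuing one RK4 step at a time; state shown every 20 steps (Δt=0.2):
t=0.200: state=(0.818, -0.932)
t=0.400: state=(0.601, -1.254)
t=0.600: state=(0.306, -1.736)
t=0.800: state=(-0.108, -2.435)
t=1.000: state=(-0.671, -3.134)
t=1.200: state=(-1.301, -2.932)
t=1.400: state=(-1.760, -1.574)
t=1.600: state=(-1.949, -0.428)
t=1.800: state=(-1.974, 0.090)
t=2.000: state=(-1.934, 0.288)
t=2.200: state=(-1.866, 0.374)
t=2.400: state=(-1.786, 0.426)
t=2.600: state=(-1.697, 0.469)
t=2.800: state=(-1.598, 0.516)
t=3.000: state=(-1.490, 0.573)
t=3.200: state=(-1.368, 0.646)
t=3.400: state=(-1.229, 0.746)
t=3.600: state=(-1.067, 0.889)
t=3.800: state=(-0.869, 1.103)
t=4.000: state=(-0.617, 1.439)
t=4.200: state=(-0.280, 1.978)
t=4.400: state=(0.191, 2.762)
t=4.540: state=(0.617, 3.293)
compare at T: x=0.617, y=3.293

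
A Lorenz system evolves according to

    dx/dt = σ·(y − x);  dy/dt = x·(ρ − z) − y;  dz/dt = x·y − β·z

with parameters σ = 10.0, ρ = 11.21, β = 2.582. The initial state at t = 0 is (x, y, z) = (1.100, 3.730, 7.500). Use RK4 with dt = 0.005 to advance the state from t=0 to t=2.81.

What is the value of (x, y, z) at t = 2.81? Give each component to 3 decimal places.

(x, y, z) = (4.711, 4.443, 10.398)

t=0.000: state=(1.100, 3.730, 7.500)
step 1 (dt=0.005): k1=(26.300, 0.351, -15.262), k2=(25.651, 0.639, -14.917), k3=(25.675, 0.631, -14.925), k4=(25.048, 0.916, -14.587); state += dt/6·(k1+2k2+2k3+k4)
t=0.005: state=(1.228, 3.733, 7.425)
t=0.010: state=(1.351, 3.739, 7.354)
t=0.015: state=(1.467, 3.748, 7.286)
continuing one RK4 step at a time; state shown every 20 steps (Δt=0.1):
t=0.100: state=(2.909, 4.254, 6.543)
t=0.200: state=(4.176, 5.449, 6.590)
t=0.300: state=(5.494, 6.821, 7.749)
t=0.400: state=(6.663, 7.555, 9.942)
t=0.500: state=(7.054, 6.876, 12.168)
t=0.600: state=(6.352, 5.236, 13.014)
t=0.700: state=(5.112, 3.888, 12.316)
t=0.800: state=(4.092, 3.323, 10.931)
t=0.900: state=(3.596, 3.362, 9.547)
t=1.000: state=(3.591, 3.799, 8.491)
t=1.100: state=(3.978, 4.529, 7.941)
t=1.200: state=(4.657, 5.441, 8.038)
t=1.300: state=(5.474, 6.276, 8.855)
t=1.400: state=(6.142, 6.614, 10.199)
t=1.500: state=(6.320, 6.182, 11.451)
t=1.600: state=(5.903, 5.262, 11.945)
t=1.700: state=(5.177, 4.439, 11.574)
t=1.800: state=(4.538, 4.034, 10.724)
t=1.900: state=(4.204, 4.043, 9.815)
t=2.000: state=(4.207, 4.363, 9.124)
t=2.100: state=(4.492, 4.888, 8.816)
t=2.200: state=(4.961, 5.479, 8.978)
t=2.300: state=(5.467, 5.928, 9.580)
t=2.400: state=(5.814, 6.017, 10.403)
t=2.500: state=(5.840, 5.689, 11.069)
t=2.600: state=(5.547, 5.144, 11.273)
t=2.700: state=(5.110, 4.676, 11.000)
t=2.800: state=(4.739, 4.451, 10.457)
t=2.810: state=(4.711, 4.443, 10.398)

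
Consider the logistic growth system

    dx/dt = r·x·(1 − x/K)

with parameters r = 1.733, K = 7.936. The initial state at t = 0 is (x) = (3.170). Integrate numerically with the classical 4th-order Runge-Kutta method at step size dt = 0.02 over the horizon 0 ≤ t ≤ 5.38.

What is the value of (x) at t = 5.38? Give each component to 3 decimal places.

t=0.000: state=(3.170)
step 1 (dt=0.02): k1=(3.299), k2=(3.310), k3=(3.311), k4=(3.321); state += dt/6·(k1+2k2+2k3+k4)
t=0.020: state=(3.236)
t=0.040: state=(3.303)
t=0.060: state=(3.370)
continuing one RK4 step at a time; state shown every 10 steps (Δt=0.2):
t=0.200: state=(3.847)
t=0.400: state=(4.530)
t=0.600: state=(5.182)
t=0.800: state=(5.768)
t=1.000: state=(6.270)
t=1.200: state=(6.681)
t=1.400: state=(7.005)
t=1.600: state=(7.254)
t=1.800: state=(7.442)
t=2.000: state=(7.580)
t=2.200: state=(7.681)
t=2.400: state=(7.754)
t=2.600: state=(7.806)
t=2.800: state=(7.844)
t=3.000: state=(7.871)
t=3.200: state=(7.890)
t=3.400: state=(7.903)
t=3.600: state=(7.913)
t=3.800: state=(7.920)
t=4.000: state=(7.924)
t=4.200: state=(7.928)
t=4.400: state=(7.930)
t=4.600: state=(7.932)
t=4.800: state=(7.933)
t=5.000: state=(7.934)
t=5.200: state=(7.935)
t=5.380: state=(7.935)

(x) = (7.935)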